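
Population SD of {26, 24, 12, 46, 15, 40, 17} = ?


Mean = 25.7143
Variance = 142.4898
SD = sqrt(142.4898) = 11.9369

SD = 11.9369


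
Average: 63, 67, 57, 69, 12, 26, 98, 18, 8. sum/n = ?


Sum = 63 + 67 + 57 + 69 + 12 + 26 + 98 + 18 + 8 = 418
n = 9
Mean = 418/9 = 46.4444

Mean = 46.4444


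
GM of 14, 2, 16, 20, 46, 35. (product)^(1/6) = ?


Product = 14 × 2 × 16 × 20 × 46 × 35 = 14425600
GM = 14425600^(1/6) = 15.6023

GM = 15.6023


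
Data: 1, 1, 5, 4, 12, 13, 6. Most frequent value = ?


Frequencies: 1:2, 4:1, 5:1, 6:1, 12:1, 13:1
Max frequency = 2
Mode = 1

Mode = 1


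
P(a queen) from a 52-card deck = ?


4 queens in 52 cards
P = 4/52 = 0.0769

P = 0.0769


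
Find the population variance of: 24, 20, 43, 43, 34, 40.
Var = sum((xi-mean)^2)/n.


Mean = 34.0000
Squared deviations: 100.0000, 196.0000, 81.0000, 81.0000, 0, 36.0000
Sum = 494.0000
Variance = 494.0000/6 = 82.3333

Variance = 82.3333


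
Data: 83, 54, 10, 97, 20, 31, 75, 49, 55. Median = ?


Sorted: 10, 20, 31, 49, 54, 55, 75, 83, 97
n = 9 (odd)
Middle value = 54

Median = 54


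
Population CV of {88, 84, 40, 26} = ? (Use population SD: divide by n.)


Mean = 59.5000
SD = 26.9954
CV = (26.9954/59.5000)*100 = 45.3704%

CV = 45.3704%


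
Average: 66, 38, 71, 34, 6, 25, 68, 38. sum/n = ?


Sum = 66 + 38 + 71 + 34 + 6 + 25 + 68 + 38 = 346
n = 8
Mean = 346/8 = 43.2500

Mean = 43.2500


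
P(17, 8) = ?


P(17,8) = 17!/9!
= 355687428096000/362880
= 980179200

P(17,8) = 980179200


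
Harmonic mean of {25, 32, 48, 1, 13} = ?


Sum of reciprocals = 1/25 + 1/32 + 1/48 + 1/1 + 1/13 = 1.169006
HM = 5/1.169006 = 4.2771

HM = 4.2771


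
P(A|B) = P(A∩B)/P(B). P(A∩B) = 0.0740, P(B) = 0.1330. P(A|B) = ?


P(A|B) = 0.0740/0.1330 = 0.5564

P(A|B) = 0.5564


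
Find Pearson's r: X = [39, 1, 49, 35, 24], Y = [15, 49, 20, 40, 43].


Mean X = 29.6000, Mean Y = 33.4000
SD X = 16.390241, SD Y = 13.395522
Cov = -179.440000
r = -179.440000/(16.390241*13.395522) = -0.8173

r = -0.8173


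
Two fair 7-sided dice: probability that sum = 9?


Total outcomes = 7×7 = 49
Favorable (sum = 9): 6
P = 6/49 = 0.1224

P = 0.1224


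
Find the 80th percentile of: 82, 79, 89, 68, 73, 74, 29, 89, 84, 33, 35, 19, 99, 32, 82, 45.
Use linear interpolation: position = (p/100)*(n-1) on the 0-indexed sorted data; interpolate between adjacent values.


Sorted: 19, 29, 32, 33, 35, 45, 68, 73, 74, 79, 82, 82, 84, 89, 89, 99
n = 16
Index = 80/100 * 15 = 12.0000
Lower = data[12] = 84, Upper = data[13] = 89
P80 = 84 + 0*(5) = 84.0000

P80 = 84.0000


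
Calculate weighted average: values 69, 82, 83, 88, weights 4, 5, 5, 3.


Numerator = 69*4 + 82*5 + 83*5 + 88*3 = 1365
Denominator = 4 + 5 + 5 + 3 = 17
WM = 1365/17 = 80.2941

WM = 80.2941


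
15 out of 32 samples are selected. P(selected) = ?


P = 15/32 = 0.4688

P = 0.4688


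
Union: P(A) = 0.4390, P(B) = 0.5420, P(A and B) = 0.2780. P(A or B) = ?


P(A∪B) = 0.4390 + 0.5420 - 0.2780
= 0.9810 - 0.2780
= 0.7030

P(A∪B) = 0.7030


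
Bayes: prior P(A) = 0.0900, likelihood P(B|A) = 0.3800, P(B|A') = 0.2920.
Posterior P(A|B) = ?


P(B) = P(B|A)*P(A) + P(B|A')*P(A')
= 0.3800*0.0900 + 0.2920*0.9100
= 0.034200 + 0.265720 = 0.299920
P(A|B) = 0.034200/0.299920 = 0.1140

P(A|B) = 0.1140


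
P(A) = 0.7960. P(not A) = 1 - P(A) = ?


P(not A) = 1 - 0.7960 = 0.2040

P(not A) = 0.2040


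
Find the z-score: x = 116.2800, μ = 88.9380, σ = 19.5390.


z = (116.2800 - 88.9380)/19.5390
= 27.3420/19.5390
= 1.3994

z = 1.3994


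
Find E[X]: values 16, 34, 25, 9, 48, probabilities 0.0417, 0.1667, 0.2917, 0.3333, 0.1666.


E[X] = 16*0.0417 + 34*0.1667 + 25*0.2917 + 9*0.3333 + 48*0.1666
= 0.6672 + 5.6678 + 7.2925 + 2.9997 + 7.9968
= 24.6240

E[X] = 24.6240


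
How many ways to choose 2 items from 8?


C(8,2) = 8!/(2! × 6!)
= 40320/(2 × 720)
= 28

C(8,2) = 28


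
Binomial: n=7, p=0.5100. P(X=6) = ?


C(7,6) = 7
p^6 = 0.017596
(1-p)^1 = 0.490000
P = 7 * 0.017596 * 0.490000 = 0.0604

P(X=6) = 0.0604


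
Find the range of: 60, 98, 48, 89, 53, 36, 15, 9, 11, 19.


Max = 98, Min = 9
Range = 98 - 9 = 89

Range = 89


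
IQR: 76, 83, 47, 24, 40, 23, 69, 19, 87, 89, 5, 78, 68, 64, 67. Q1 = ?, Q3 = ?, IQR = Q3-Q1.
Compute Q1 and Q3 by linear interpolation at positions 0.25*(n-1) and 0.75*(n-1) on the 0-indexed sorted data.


Sorted: 5, 19, 23, 24, 40, 47, 64, 67, 68, 69, 76, 78, 83, 87, 89
Q1 (25th %ile) = 32.0000
Q3 (75th %ile) = 77.0000
IQR = 77.0000 - 32.0000 = 45.0000

IQR = 45.0000


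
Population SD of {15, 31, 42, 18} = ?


Mean = 26.5000
Variance = 116.2500
SD = sqrt(116.2500) = 10.7819

SD = 10.7819


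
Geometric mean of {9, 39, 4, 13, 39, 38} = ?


Product = 9 × 39 × 4 × 13 × 39 × 38 = 27049464
GM = 27049464^(1/6) = 17.3258

GM = 17.3258


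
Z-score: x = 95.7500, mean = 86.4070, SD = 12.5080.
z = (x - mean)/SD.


z = (95.7500 - 86.4070)/12.5080
= 9.3430/12.5080
= 0.7470

z = 0.7470


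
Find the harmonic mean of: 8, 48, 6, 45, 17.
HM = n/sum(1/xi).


Sum of reciprocals = 1/8 + 1/48 + 1/6 + 1/45 + 1/17 = 0.393546
HM = 5/0.393546 = 12.7050

HM = 12.7050


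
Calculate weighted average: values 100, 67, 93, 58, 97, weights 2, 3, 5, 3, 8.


Numerator = 100*2 + 67*3 + 93*5 + 58*3 + 97*8 = 1816
Denominator = 2 + 3 + 5 + 3 + 8 = 21
WM = 1816/21 = 86.4762

WM = 86.4762


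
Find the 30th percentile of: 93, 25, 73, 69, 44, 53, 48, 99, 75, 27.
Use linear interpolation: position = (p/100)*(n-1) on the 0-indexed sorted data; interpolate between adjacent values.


Sorted: 25, 27, 44, 48, 53, 69, 73, 75, 93, 99
n = 10
Index = 30/100 * 9 = 2.7000
Lower = data[2] = 44, Upper = data[3] = 48
P30 = 44 + 0.7000*(4) = 46.8000

P30 = 46.8000


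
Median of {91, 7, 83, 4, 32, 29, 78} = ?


Sorted: 4, 7, 29, 32, 78, 83, 91
n = 7 (odd)
Middle value = 32

Median = 32


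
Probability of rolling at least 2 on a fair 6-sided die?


Favorable outcomes (roll ≥ 2): 5
Total outcomes = 6
P = 5/6 = 0.8333

P = 0.8333


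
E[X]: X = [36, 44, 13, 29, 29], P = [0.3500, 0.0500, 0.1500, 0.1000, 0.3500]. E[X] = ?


E[X] = 36*0.3500 + 44*0.0500 + 13*0.1500 + 29*0.1000 + 29*0.3500
= 12.6000 + 2.2000 + 1.9500 + 2.9000 + 10.1500
= 29.8000

E[X] = 29.8000


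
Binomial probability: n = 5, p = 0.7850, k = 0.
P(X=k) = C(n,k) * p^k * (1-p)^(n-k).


C(5,0) = 1
p^0 = 1.000000
(1-p)^5 = 0.000459
P = 1 * 1.000000 * 0.000459 = 0.0005

P(X=0) = 0.0005


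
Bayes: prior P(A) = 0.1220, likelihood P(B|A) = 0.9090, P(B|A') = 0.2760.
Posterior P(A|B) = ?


P(B) = P(B|A)*P(A) + P(B|A')*P(A')
= 0.9090*0.1220 + 0.2760*0.8780
= 0.110898 + 0.242328 = 0.353226
P(A|B) = 0.110898/0.353226 = 0.3140

P(A|B) = 0.3140


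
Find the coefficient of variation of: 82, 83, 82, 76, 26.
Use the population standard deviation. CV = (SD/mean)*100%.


Mean = 69.8000
SD = 22.0400
CV = (22.0400/69.8000)*100 = 31.5759%

CV = 31.5759%


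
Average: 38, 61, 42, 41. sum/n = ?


Sum = 38 + 61 + 42 + 41 = 182
n = 4
Mean = 182/4 = 45.5000

Mean = 45.5000


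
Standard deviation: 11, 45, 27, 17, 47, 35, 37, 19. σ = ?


Mean = 29.7500
Variance = 155.9375
SD = sqrt(155.9375) = 12.4875

SD = 12.4875


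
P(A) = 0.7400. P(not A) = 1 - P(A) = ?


P(not A) = 1 - 0.7400 = 0.2600

P(not A) = 0.2600


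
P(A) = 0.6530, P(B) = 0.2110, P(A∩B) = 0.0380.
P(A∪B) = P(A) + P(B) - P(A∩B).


P(A∪B) = 0.6530 + 0.2110 - 0.0380
= 0.8640 - 0.0380
= 0.8260

P(A∪B) = 0.8260


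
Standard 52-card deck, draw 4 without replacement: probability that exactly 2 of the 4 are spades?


Hypergeometric: P(X=2) = C(13,2)·C(39,2) / C(52,4)
= 78 × 741 / 270725
= 57798/270725 = 0.2135

P = 0.2135


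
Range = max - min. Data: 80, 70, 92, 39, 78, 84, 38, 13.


Max = 92, Min = 13
Range = 92 - 13 = 79

Range = 79


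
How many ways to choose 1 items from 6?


C(6,1) = 6!/(1! × 5!)
= 720/(1 × 120)
= 6

C(6,1) = 6


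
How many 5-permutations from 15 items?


P(15,5) = 15!/10!
= 1307674368000/3628800
= 360360

P(15,5) = 360360


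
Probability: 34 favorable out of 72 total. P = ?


P = 34/72 = 0.4722

P = 0.4722


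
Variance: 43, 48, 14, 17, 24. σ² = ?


Mean = 29.2000
Squared deviations: 190.4400, 353.4400, 231.0400, 148.8400, 27.0400
Sum = 950.8000
Variance = 950.8000/5 = 190.1600

Variance = 190.1600


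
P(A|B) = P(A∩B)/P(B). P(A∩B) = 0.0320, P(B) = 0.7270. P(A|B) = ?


P(A|B) = 0.0320/0.7270 = 0.0440

P(A|B) = 0.0440


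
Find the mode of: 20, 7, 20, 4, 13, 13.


Frequencies: 4:1, 7:1, 13:2, 20:2
Max frequency = 2
Mode = 13, 20

Mode = 13, 20


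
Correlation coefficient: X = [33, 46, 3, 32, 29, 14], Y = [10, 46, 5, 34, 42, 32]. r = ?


Mean X = 26.1667, Mean Y = 28.1667
SD X = 13.945330, SD Y = 15.410134
Cov = 132.138889
r = 132.138889/(13.945330*15.410134) = 0.6149

r = 0.6149


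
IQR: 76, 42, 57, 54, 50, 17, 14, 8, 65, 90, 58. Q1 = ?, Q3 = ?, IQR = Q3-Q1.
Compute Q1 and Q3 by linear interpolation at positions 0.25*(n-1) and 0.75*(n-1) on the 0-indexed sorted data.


Sorted: 8, 14, 17, 42, 50, 54, 57, 58, 65, 76, 90
Q1 (25th %ile) = 29.5000
Q3 (75th %ile) = 61.5000
IQR = 61.5000 - 29.5000 = 32.0000

IQR = 32.0000


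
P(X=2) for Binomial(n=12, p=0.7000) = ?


C(12,2) = 66
p^2 = 0.490000
(1-p)^10 = 5.904900e-06
P = 66 * 0.490000 * 5.904900e-06 = 0.0002

P(X=2) = 0.0002


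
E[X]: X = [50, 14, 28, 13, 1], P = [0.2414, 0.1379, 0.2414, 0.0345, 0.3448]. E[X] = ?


E[X] = 50*0.2414 + 14*0.1379 + 28*0.2414 + 13*0.0345 + 1*0.3448
= 12.0700 + 1.9306 + 6.7592 + 0.4485 + 0.3448
= 21.5531

E[X] = 21.5531


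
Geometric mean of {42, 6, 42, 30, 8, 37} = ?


Product = 42 × 6 × 42 × 30 × 8 × 37 = 93985920
GM = 93985920^(1/6) = 21.3228

GM = 21.3228


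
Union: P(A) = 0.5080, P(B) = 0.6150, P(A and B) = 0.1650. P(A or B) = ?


P(A∪B) = 0.5080 + 0.6150 - 0.1650
= 1.1230 - 0.1650
= 0.9580

P(A∪B) = 0.9580


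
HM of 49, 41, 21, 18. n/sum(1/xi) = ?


Sum of reciprocals = 1/49 + 1/41 + 1/21 + 1/18 = 0.147973
HM = 4/0.147973 = 27.0320

HM = 27.0320


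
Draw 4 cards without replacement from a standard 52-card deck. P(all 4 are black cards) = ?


P(all black cards) = (26/52) × (25/51) × (24/50) × (23/49)
= 0.0552

P = 0.0552


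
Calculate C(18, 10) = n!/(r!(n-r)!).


C(18,10) = 18!/(10! × 8!)
= 6402373705728000/(3628800 × 40320)
= 43758

C(18,10) = 43758


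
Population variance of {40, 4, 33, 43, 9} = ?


Mean = 25.8000
Squared deviations: 201.6400, 475.2400, 51.8400, 295.8400, 282.2400
Sum = 1306.8000
Variance = 1306.8000/5 = 261.3600

Variance = 261.3600


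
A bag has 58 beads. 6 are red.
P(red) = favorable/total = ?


P = 6/58 = 0.1034

P = 0.1034


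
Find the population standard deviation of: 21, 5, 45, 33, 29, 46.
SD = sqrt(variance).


Mean = 29.8333
Variance = 199.4722
SD = sqrt(199.4722) = 14.1235

SD = 14.1235


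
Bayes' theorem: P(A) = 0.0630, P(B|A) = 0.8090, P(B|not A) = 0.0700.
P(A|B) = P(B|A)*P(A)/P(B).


P(B) = P(B|A)*P(A) + P(B|A')*P(A')
= 0.8090*0.0630 + 0.0700*0.9370
= 0.050967 + 0.065590 = 0.116557
P(A|B) = 0.050967/0.116557 = 0.4373

P(A|B) = 0.4373


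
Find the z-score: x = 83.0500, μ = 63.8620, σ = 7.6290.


z = (83.0500 - 63.8620)/7.6290
= 19.1880/7.6290
= 2.5151

z = 2.5151


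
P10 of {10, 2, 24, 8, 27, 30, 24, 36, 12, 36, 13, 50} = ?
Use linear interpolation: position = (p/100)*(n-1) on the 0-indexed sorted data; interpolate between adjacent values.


Sorted: 2, 8, 10, 12, 13, 24, 24, 27, 30, 36, 36, 50
n = 12
Index = 10/100 * 11 = 1.1000
Lower = data[1] = 8, Upper = data[2] = 10
P10 = 8 + 0.1000*(2) = 8.2000

P10 = 8.2000


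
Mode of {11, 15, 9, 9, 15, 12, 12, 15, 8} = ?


Frequencies: 8:1, 9:2, 11:1, 12:2, 15:3
Max frequency = 3
Mode = 15

Mode = 15


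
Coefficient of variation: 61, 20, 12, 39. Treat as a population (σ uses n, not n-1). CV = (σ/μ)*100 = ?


Mean = 33.0000
SD = 18.9077
CV = (18.9077/33.0000)*100 = 57.2960%

CV = 57.2960%


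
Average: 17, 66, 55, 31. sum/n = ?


Sum = 17 + 66 + 55 + 31 = 169
n = 4
Mean = 169/4 = 42.2500

Mean = 42.2500


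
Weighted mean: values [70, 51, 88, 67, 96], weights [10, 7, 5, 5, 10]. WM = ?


Numerator = 70*10 + 51*7 + 88*5 + 67*5 + 96*10 = 2792
Denominator = 10 + 7 + 5 + 5 + 10 = 37
WM = 2792/37 = 75.4595

WM = 75.4595


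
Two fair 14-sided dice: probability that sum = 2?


Total outcomes = 14×14 = 196
Favorable (sum = 2): 1
P = 1/196 = 0.0051

P = 0.0051


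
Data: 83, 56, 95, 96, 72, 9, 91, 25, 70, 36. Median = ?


Sorted: 9, 25, 36, 56, 70, 72, 83, 91, 95, 96
n = 10 (even)
Middle values: 70 and 72
Median = (70+72)/2 = 71.0000

Median = 71.0000


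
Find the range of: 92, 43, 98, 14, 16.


Max = 98, Min = 14
Range = 98 - 14 = 84

Range = 84


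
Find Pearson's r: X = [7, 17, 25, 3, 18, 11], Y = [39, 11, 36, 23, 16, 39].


Mean X = 13.5000, Mean Y = 27.3333
SD X = 7.342797, SD Y = 11.264497
Cov = -11.333333
r = -11.333333/(7.342797*11.264497) = -0.1370

r = -0.1370


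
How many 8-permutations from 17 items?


P(17,8) = 17!/9!
= 355687428096000/362880
= 980179200

P(17,8) = 980179200


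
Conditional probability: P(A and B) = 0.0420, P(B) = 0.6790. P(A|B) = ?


P(A|B) = 0.0420/0.6790 = 0.0619

P(A|B) = 0.0619


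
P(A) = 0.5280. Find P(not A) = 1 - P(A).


P(not A) = 1 - 0.5280 = 0.4720

P(not A) = 0.4720


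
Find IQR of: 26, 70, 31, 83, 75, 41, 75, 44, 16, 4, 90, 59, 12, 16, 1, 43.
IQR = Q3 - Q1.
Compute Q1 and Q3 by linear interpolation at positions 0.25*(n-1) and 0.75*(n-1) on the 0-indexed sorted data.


Sorted: 1, 4, 12, 16, 16, 26, 31, 41, 43, 44, 59, 70, 75, 75, 83, 90
Q1 (25th %ile) = 16.0000
Q3 (75th %ile) = 71.2500
IQR = 71.2500 - 16.0000 = 55.2500

IQR = 55.2500


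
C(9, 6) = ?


C(9,6) = 9!/(6! × 3!)
= 362880/(720 × 6)
= 84

C(9,6) = 84


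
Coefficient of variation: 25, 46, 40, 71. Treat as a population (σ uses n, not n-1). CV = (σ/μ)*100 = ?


Mean = 45.5000
SD = 16.5907
CV = (16.5907/45.5000)*100 = 36.4630%

CV = 36.4630%


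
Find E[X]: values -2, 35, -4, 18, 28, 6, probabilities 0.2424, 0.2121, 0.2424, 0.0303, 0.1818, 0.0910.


E[X] = -2*0.2424 + 35*0.2121 - 4*0.2424 + 18*0.0303 + 28*0.1818 + 6*0.0910
= -0.4848 + 7.4235 - 0.9696 + 0.5454 + 5.0904 + 0.5460
= 12.1509

E[X] = 12.1509


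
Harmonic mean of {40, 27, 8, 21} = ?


Sum of reciprocals = 1/40 + 1/27 + 1/8 + 1/21 = 0.234656
HM = 4/0.234656 = 17.0462

HM = 17.0462


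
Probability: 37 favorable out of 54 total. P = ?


P = 37/54 = 0.6852

P = 0.6852


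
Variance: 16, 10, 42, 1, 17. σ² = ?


Mean = 17.2000
Squared deviations: 1.4400, 51.8400, 615.0400, 262.4400, 0.0400
Sum = 930.8000
Variance = 930.8000/5 = 186.1600

Variance = 186.1600


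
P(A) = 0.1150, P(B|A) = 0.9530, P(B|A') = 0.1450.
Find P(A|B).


P(B) = P(B|A)*P(A) + P(B|A')*P(A')
= 0.9530*0.1150 + 0.1450*0.8850
= 0.109595 + 0.128325 = 0.237920
P(A|B) = 0.109595/0.237920 = 0.4606

P(A|B) = 0.4606


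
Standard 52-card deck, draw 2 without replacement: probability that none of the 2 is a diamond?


P(no diamonds) = (39/52) × (38/51)
= 0.5588

P = 0.5588


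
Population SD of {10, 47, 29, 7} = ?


Mean = 23.2500
Variance = 259.1875
SD = sqrt(259.1875) = 16.0993

SD = 16.0993


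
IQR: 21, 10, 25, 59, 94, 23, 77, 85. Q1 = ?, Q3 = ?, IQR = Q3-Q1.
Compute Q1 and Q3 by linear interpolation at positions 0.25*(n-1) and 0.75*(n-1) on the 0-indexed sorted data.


Sorted: 10, 21, 23, 25, 59, 77, 85, 94
Q1 (25th %ile) = 22.5000
Q3 (75th %ile) = 79.0000
IQR = 79.0000 - 22.5000 = 56.5000

IQR = 56.5000


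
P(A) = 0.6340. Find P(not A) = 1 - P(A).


P(not A) = 1 - 0.6340 = 0.3660

P(not A) = 0.3660


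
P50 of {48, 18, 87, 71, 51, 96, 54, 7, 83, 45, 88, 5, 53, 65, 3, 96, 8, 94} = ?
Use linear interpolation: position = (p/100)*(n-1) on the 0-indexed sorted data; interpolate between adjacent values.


Sorted: 3, 5, 7, 8, 18, 45, 48, 51, 53, 54, 65, 71, 83, 87, 88, 94, 96, 96
n = 18
Index = 50/100 * 17 = 8.5000
Lower = data[8] = 53, Upper = data[9] = 54
P50 = 53 + 0.5000*(1) = 53.5000

P50 = 53.5000


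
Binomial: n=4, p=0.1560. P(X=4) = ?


C(4,4) = 1
p^4 = 0.000592
(1-p)^0 = 1.000000
P = 1 * 0.000592 * 1.000000 = 0.0006

P(X=4) = 0.0006


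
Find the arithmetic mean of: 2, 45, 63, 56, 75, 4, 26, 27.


Sum = 2 + 45 + 63 + 56 + 75 + 4 + 26 + 27 = 298
n = 8
Mean = 298/8 = 37.2500

Mean = 37.2500


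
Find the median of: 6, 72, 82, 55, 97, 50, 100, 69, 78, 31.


Sorted: 6, 31, 50, 55, 69, 72, 78, 82, 97, 100
n = 10 (even)
Middle values: 69 and 72
Median = (69+72)/2 = 70.5000

Median = 70.5000


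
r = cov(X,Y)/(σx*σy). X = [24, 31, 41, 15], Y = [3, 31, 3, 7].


Mean X = 27.7500, Mean Y = 11.0000
SD X = 9.522998, SD Y = 11.661904
Cov = 10.000000
r = 10.000000/(9.522998*11.661904) = 0.0900

r = 0.0900


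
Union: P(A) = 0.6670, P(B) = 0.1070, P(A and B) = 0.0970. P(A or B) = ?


P(A∪B) = 0.6670 + 0.1070 - 0.0970
= 0.7740 - 0.0970
= 0.6770

P(A∪B) = 0.6770


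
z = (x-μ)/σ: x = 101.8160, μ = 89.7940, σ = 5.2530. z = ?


z = (101.8160 - 89.7940)/5.2530
= 12.0220/5.2530
= 2.2886

z = 2.2886


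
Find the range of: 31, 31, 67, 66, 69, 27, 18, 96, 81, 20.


Max = 96, Min = 18
Range = 96 - 18 = 78

Range = 78


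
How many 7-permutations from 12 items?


P(12,7) = 12!/5!
= 479001600/120
= 3991680

P(12,7) = 3991680


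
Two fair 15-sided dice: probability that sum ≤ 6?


Total outcomes = 15×15 = 225
Favorable (sum ≤ 6): 15
P = 15/225 = 0.0667

P = 0.0667


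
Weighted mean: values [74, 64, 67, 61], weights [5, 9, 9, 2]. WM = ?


Numerator = 74*5 + 64*9 + 67*9 + 61*2 = 1671
Denominator = 5 + 9 + 9 + 2 = 25
WM = 1671/25 = 66.8400

WM = 66.8400


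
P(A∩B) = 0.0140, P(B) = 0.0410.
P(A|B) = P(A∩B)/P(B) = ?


P(A|B) = 0.0140/0.0410 = 0.3415

P(A|B) = 0.3415


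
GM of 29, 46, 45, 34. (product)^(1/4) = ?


Product = 29 × 46 × 45 × 34 = 2041020
GM = 2041020^(1/4) = 37.7974

GM = 37.7974


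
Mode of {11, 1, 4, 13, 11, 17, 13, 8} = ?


Frequencies: 1:1, 4:1, 8:1, 11:2, 13:2, 17:1
Max frequency = 2
Mode = 11, 13

Mode = 11, 13


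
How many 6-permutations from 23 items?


P(23,6) = 23!/17!
= 25852016738884976640000/355687428096000
= 72681840

P(23,6) = 72681840


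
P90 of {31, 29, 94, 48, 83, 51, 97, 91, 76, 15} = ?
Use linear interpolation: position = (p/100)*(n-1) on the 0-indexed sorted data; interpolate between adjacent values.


Sorted: 15, 29, 31, 48, 51, 76, 83, 91, 94, 97
n = 10
Index = 90/100 * 9 = 8.1000
Lower = data[8] = 94, Upper = data[9] = 97
P90 = 94 + 0.1000*(3) = 94.3000

P90 = 94.3000


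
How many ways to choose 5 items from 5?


C(5,5) = 5!/(5! × 0!)
= 120/(120 × 1)
= 1

C(5,5) = 1


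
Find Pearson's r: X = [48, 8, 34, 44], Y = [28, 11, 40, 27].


Mean X = 33.5000, Mean Y = 26.5000
SD X = 15.580436, SD Y = 10.307764
Cov = 107.250000
r = 107.250000/(15.580436*10.307764) = 0.6678

r = 0.6678


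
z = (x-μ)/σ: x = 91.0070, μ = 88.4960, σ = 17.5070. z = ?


z = (91.0070 - 88.4960)/17.5070
= 2.5110/17.5070
= 0.1434

z = 0.1434


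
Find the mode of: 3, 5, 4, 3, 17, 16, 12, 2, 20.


Frequencies: 2:1, 3:2, 4:1, 5:1, 12:1, 16:1, 17:1, 20:1
Max frequency = 2
Mode = 3

Mode = 3


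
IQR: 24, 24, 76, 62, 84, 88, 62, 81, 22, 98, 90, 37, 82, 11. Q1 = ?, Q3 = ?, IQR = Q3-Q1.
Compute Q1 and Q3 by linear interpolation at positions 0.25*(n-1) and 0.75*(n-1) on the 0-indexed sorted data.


Sorted: 11, 22, 24, 24, 37, 62, 62, 76, 81, 82, 84, 88, 90, 98
Q1 (25th %ile) = 27.2500
Q3 (75th %ile) = 83.5000
IQR = 83.5000 - 27.2500 = 56.2500

IQR = 56.2500


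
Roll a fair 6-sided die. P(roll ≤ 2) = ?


Favorable outcomes (roll ≤ 2): 2
Total outcomes = 6
P = 2/6 = 0.3333

P = 0.3333


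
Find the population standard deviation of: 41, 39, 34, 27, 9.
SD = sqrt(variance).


Mean = 30.0000
Variance = 133.6000
SD = sqrt(133.6000) = 11.5585

SD = 11.5585


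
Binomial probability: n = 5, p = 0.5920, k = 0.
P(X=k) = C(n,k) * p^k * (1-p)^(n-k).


C(5,0) = 1
p^0 = 1.000000
(1-p)^5 = 0.011306
P = 1 * 1.000000 * 0.011306 = 0.0113

P(X=0) = 0.0113


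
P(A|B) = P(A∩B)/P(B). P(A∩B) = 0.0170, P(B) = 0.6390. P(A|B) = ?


P(A|B) = 0.0170/0.6390 = 0.0266

P(A|B) = 0.0266


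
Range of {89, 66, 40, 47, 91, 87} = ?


Max = 91, Min = 40
Range = 91 - 40 = 51

Range = 51


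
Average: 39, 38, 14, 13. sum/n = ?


Sum = 39 + 38 + 14 + 13 = 104
n = 4
Mean = 104/4 = 26.0000

Mean = 26.0000


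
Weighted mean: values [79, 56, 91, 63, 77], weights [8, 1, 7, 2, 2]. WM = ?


Numerator = 79*8 + 56*1 + 91*7 + 63*2 + 77*2 = 1605
Denominator = 8 + 1 + 7 + 2 + 2 = 20
WM = 1605/20 = 80.2500

WM = 80.2500


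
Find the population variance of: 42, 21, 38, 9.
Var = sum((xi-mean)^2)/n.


Mean = 27.5000
Squared deviations: 210.2500, 42.2500, 110.2500, 342.2500
Sum = 705.0000
Variance = 705.0000/4 = 176.2500

Variance = 176.2500


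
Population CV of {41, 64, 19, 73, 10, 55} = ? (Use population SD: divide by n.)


Mean = 43.6667
SD = 22.9177
CV = (22.9177/43.6667)*100 = 52.4833%

CV = 52.4833%


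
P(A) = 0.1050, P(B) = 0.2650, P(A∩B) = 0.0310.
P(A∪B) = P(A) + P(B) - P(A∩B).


P(A∪B) = 0.1050 + 0.2650 - 0.0310
= 0.3700 - 0.0310
= 0.3390

P(A∪B) = 0.3390


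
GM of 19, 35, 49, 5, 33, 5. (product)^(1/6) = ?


Product = 19 × 35 × 49 × 5 × 33 × 5 = 26882625
GM = 26882625^(1/6) = 17.3079

GM = 17.3079


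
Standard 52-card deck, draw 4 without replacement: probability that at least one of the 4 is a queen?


P(at least one) = 1 - P(none)
P(none) = (48/52) × (47/51) × (46/50) × (45/49) = 0.718737
P(at least one) = 1 - 0.718737 = 0.2813

P = 0.2813


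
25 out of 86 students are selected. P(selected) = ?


P = 25/86 = 0.2907

P = 0.2907


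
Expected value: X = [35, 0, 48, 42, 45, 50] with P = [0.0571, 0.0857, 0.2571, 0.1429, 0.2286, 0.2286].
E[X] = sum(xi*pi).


E[X] = 35*0.0571 + 0*0.0857 + 48*0.2571 + 42*0.1429 + 45*0.2286 + 50*0.2286
= 1.9985 + 0 + 12.3408 + 6.0018 + 10.2870 + 11.4300
= 42.0581

E[X] = 42.0581


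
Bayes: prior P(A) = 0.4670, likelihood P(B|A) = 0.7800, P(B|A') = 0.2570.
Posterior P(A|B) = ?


P(B) = P(B|A)*P(A) + P(B|A')*P(A')
= 0.7800*0.4670 + 0.2570*0.5330
= 0.364260 + 0.136981 = 0.501241
P(A|B) = 0.364260/0.501241 = 0.7267

P(A|B) = 0.7267


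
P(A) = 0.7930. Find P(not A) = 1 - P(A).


P(not A) = 1 - 0.7930 = 0.2070

P(not A) = 0.2070


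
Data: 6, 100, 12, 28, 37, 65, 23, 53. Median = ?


Sorted: 6, 12, 23, 28, 37, 53, 65, 100
n = 8 (even)
Middle values: 28 and 37
Median = (28+37)/2 = 32.5000

Median = 32.5000


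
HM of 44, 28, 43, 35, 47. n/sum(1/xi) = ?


Sum of reciprocals = 1/44 + 1/28 + 1/43 + 1/35 + 1/47 = 0.131545
HM = 5/0.131545 = 38.0097

HM = 38.0097


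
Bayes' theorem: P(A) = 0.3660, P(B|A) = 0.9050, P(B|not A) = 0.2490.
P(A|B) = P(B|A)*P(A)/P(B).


P(B) = P(B|A)*P(A) + P(B|A')*P(A')
= 0.9050*0.3660 + 0.2490*0.6340
= 0.331230 + 0.157866 = 0.489096
P(A|B) = 0.331230/0.489096 = 0.6772

P(A|B) = 0.6772


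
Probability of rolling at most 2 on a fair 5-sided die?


Favorable outcomes (roll ≤ 2): 2
Total outcomes = 5
P = 2/5 = 0.4000

P = 0.4000


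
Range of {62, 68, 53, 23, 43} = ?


Max = 68, Min = 23
Range = 68 - 23 = 45

Range = 45


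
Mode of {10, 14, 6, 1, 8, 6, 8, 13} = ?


Frequencies: 1:1, 6:2, 8:2, 10:1, 13:1, 14:1
Max frequency = 2
Mode = 6, 8

Mode = 6, 8


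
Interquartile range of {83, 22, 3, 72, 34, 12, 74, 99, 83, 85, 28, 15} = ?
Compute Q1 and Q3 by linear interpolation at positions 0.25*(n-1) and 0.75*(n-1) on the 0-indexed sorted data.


Sorted: 3, 12, 15, 22, 28, 34, 72, 74, 83, 83, 85, 99
Q1 (25th %ile) = 20.2500
Q3 (75th %ile) = 83.0000
IQR = 83.0000 - 20.2500 = 62.7500

IQR = 62.7500


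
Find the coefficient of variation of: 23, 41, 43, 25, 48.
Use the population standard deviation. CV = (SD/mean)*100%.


Mean = 36.0000
SD = 10.0797
CV = (10.0797/36.0000)*100 = 27.9991%

CV = 27.9991%


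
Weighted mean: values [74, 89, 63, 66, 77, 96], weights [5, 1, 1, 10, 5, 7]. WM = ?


Numerator = 74*5 + 89*1 + 63*1 + 66*10 + 77*5 + 96*7 = 2239
Denominator = 5 + 1 + 1 + 10 + 5 + 7 = 29
WM = 2239/29 = 77.2069

WM = 77.2069


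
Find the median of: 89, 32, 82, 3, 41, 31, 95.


Sorted: 3, 31, 32, 41, 82, 89, 95
n = 7 (odd)
Middle value = 41

Median = 41


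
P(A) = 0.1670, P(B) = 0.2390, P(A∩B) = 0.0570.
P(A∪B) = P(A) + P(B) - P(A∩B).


P(A∪B) = 0.1670 + 0.2390 - 0.0570
= 0.4060 - 0.0570
= 0.3490

P(A∪B) = 0.3490


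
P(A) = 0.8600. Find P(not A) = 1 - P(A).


P(not A) = 1 - 0.8600 = 0.1400

P(not A) = 0.1400


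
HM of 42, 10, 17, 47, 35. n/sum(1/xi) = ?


Sum of reciprocals = 1/42 + 1/10 + 1/17 + 1/47 + 1/35 = 0.232481
HM = 5/0.232481 = 21.5071

HM = 21.5071


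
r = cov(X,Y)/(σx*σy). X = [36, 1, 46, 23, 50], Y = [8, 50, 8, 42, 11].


Mean X = 31.2000, Mean Y = 23.8000
SD X = 17.747112, SD Y = 18.334667
Cov = -298.160000
r = -298.160000/(17.747112*18.334667) = -0.9163

r = -0.9163


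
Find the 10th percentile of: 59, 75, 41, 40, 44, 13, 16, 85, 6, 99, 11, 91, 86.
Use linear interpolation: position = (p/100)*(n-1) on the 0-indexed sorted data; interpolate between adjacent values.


Sorted: 6, 11, 13, 16, 40, 41, 44, 59, 75, 85, 86, 91, 99
n = 13
Index = 10/100 * 12 = 1.2000
Lower = data[1] = 11, Upper = data[2] = 13
P10 = 11 + 0.2000*(2) = 11.4000

P10 = 11.4000


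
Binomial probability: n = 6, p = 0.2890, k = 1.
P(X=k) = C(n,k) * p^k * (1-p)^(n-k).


C(6,1) = 6
p^1 = 0.289000
(1-p)^5 = 0.181697
P = 6 * 0.289000 * 0.181697 = 0.3151

P(X=1) = 0.3151


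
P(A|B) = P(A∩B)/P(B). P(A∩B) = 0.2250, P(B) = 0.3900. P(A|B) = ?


P(A|B) = 0.2250/0.3900 = 0.5769

P(A|B) = 0.5769


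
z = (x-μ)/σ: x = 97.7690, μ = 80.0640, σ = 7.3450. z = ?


z = (97.7690 - 80.0640)/7.3450
= 17.7050/7.3450
= 2.4105

z = 2.4105


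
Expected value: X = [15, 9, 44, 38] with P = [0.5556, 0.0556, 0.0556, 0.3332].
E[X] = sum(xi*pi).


E[X] = 15*0.5556 + 9*0.0556 + 44*0.0556 + 38*0.3332
= 8.3340 + 0.5004 + 2.4464 + 12.6616
= 23.9424

E[X] = 23.9424


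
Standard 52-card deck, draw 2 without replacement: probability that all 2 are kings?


P(all kings) = (4/52) × (3/51)
= 0.0045

P = 0.0045


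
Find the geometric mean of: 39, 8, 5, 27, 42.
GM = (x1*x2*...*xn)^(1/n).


Product = 39 × 8 × 5 × 27 × 42 = 1769040
GM = 1769040^(1/5) = 17.7643

GM = 17.7643


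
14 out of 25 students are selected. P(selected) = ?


P = 14/25 = 0.5600

P = 0.5600


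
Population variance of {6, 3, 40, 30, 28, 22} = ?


Mean = 21.5000
Squared deviations: 240.2500, 342.2500, 342.2500, 72.2500, 42.2500, 0.2500
Sum = 1039.5000
Variance = 1039.5000/6 = 173.2500

Variance = 173.2500


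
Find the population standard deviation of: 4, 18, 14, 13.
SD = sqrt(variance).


Mean = 12.2500
Variance = 26.1875
SD = sqrt(26.1875) = 5.1174

SD = 5.1174


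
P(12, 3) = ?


P(12,3) = 12!/9!
= 479001600/362880
= 1320

P(12,3) = 1320


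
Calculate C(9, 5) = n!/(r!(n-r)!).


C(9,5) = 9!/(5! × 4!)
= 362880/(120 × 24)
= 126

C(9,5) = 126


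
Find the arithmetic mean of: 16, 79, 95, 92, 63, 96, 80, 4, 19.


Sum = 16 + 79 + 95 + 92 + 63 + 96 + 80 + 4 + 19 = 544
n = 9
Mean = 544/9 = 60.4444

Mean = 60.4444


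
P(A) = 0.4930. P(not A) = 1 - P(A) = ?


P(not A) = 1 - 0.4930 = 0.5070

P(not A) = 0.5070


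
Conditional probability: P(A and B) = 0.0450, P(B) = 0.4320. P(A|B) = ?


P(A|B) = 0.0450/0.4320 = 0.1042

P(A|B) = 0.1042


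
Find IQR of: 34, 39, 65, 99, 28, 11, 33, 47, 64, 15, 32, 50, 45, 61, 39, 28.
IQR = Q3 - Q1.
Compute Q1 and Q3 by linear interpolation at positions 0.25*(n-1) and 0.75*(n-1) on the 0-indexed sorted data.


Sorted: 11, 15, 28, 28, 32, 33, 34, 39, 39, 45, 47, 50, 61, 64, 65, 99
Q1 (25th %ile) = 31.0000
Q3 (75th %ile) = 52.7500
IQR = 52.7500 - 31.0000 = 21.7500

IQR = 21.7500


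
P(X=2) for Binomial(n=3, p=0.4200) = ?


C(3,2) = 3
p^2 = 0.176400
(1-p)^1 = 0.580000
P = 3 * 0.176400 * 0.580000 = 0.3069

P(X=2) = 0.3069


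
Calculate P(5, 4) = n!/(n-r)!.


P(5,4) = 5!/1!
= 120/1
= 120

P(5,4) = 120


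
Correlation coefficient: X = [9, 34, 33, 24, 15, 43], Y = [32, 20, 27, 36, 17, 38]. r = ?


Mean X = 26.3333, Mean Y = 28.3333
SD X = 11.657139, SD Y = 7.803133
Cov = 22.555556
r = 22.555556/(11.657139*7.803133) = 0.2480

r = 0.2480


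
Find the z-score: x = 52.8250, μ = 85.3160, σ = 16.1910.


z = (52.8250 - 85.3160)/16.1910
= -32.4910/16.1910
= -2.0067

z = -2.0067


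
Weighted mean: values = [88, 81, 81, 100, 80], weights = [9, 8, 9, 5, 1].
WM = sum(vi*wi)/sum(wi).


Numerator = 88*9 + 81*8 + 81*9 + 100*5 + 80*1 = 2749
Denominator = 9 + 8 + 9 + 5 + 1 = 32
WM = 2749/32 = 85.9062

WM = 85.9062


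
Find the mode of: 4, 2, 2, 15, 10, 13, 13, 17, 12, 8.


Frequencies: 2:2, 4:1, 8:1, 10:1, 12:1, 13:2, 15:1, 17:1
Max frequency = 2
Mode = 2, 13

Mode = 2, 13


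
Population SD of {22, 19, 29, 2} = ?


Mean = 18.0000
Variance = 98.5000
SD = sqrt(98.5000) = 9.9247

SD = 9.9247


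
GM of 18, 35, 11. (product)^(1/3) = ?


Product = 18 × 35 × 11 = 6930
GM = 6930^(1/3) = 19.0653

GM = 19.0653


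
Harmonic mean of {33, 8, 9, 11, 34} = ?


Sum of reciprocals = 1/33 + 1/8 + 1/9 + 1/11 + 1/34 = 0.386735
HM = 5/0.386735 = 12.9287

HM = 12.9287


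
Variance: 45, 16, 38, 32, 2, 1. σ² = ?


Mean = 22.3333
Squared deviations: 513.7778, 40.1111, 245.4444, 93.4444, 413.4444, 455.1111
Sum = 1761.3333
Variance = 1761.3333/6 = 293.5556

Variance = 293.5556


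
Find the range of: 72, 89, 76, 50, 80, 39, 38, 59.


Max = 89, Min = 38
Range = 89 - 38 = 51

Range = 51


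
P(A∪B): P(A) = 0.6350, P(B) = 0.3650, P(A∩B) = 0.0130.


P(A∪B) = 0.6350 + 0.3650 - 0.0130
= 1.0000 - 0.0130
= 0.9870

P(A∪B) = 0.9870


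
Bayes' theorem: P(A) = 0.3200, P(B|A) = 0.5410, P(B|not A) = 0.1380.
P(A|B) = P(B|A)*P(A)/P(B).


P(B) = P(B|A)*P(A) + P(B|A')*P(A')
= 0.5410*0.3200 + 0.1380*0.6800
= 0.173120 + 0.093840 = 0.266960
P(A|B) = 0.173120/0.266960 = 0.6485

P(A|B) = 0.6485


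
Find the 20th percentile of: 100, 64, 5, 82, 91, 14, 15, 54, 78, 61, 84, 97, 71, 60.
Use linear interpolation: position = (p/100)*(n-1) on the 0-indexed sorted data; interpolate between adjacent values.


Sorted: 5, 14, 15, 54, 60, 61, 64, 71, 78, 82, 84, 91, 97, 100
n = 14
Index = 20/100 * 13 = 2.6000
Lower = data[2] = 15, Upper = data[3] = 54
P20 = 15 + 0.6000*(39) = 38.4000

P20 = 38.4000


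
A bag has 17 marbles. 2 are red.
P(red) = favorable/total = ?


P = 2/17 = 0.1176

P = 0.1176


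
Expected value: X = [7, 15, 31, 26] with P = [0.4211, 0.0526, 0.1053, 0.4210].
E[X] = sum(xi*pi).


E[X] = 7*0.4211 + 15*0.0526 + 31*0.1053 + 26*0.4210
= 2.9477 + 0.7890 + 3.2643 + 10.9460
= 17.9470

E[X] = 17.9470


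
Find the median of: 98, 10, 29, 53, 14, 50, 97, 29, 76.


Sorted: 10, 14, 29, 29, 50, 53, 76, 97, 98
n = 9 (odd)
Middle value = 50

Median = 50


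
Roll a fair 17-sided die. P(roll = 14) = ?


Favorable outcomes (roll = 14): 1
Total outcomes = 17
P = 1/17 = 0.0588

P = 0.0588


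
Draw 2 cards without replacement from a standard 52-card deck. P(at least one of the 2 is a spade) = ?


P(at least one) = 1 - P(none)
P(none) = (39/52) × (38/51) = 0.558824
P(at least one) = 1 - 0.558824 = 0.4412

P = 0.4412


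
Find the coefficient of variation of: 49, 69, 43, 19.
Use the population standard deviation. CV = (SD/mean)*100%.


Mean = 45.0000
SD = 17.8326
CV = (17.8326/45.0000)*100 = 39.6279%

CV = 39.6279%


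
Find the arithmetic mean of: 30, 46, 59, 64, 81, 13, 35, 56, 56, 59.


Sum = 30 + 46 + 59 + 64 + 81 + 13 + 35 + 56 + 56 + 59 = 499
n = 10
Mean = 499/10 = 49.9000

Mean = 49.9000


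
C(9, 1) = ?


C(9,1) = 9!/(1! × 8!)
= 362880/(1 × 40320)
= 9

C(9,1) = 9


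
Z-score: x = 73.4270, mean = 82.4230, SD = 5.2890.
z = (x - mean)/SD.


z = (73.4270 - 82.4230)/5.2890
= -8.9960/5.2890
= -1.7009

z = -1.7009


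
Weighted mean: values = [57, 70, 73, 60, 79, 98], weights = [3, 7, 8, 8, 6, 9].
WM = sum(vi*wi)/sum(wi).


Numerator = 57*3 + 70*7 + 73*8 + 60*8 + 79*6 + 98*9 = 3081
Denominator = 3 + 7 + 8 + 8 + 6 + 9 = 41
WM = 3081/41 = 75.1463

WM = 75.1463


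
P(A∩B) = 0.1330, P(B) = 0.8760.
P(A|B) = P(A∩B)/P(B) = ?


P(A|B) = 0.1330/0.8760 = 0.1518

P(A|B) = 0.1518


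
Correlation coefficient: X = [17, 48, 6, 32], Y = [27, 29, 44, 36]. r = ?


Mean X = 25.7500, Mean Y = 34.0000
SD X = 15.817316, SD Y = 6.670832
Cov = -58.750000
r = -58.750000/(15.817316*6.670832) = -0.5568

r = -0.5568


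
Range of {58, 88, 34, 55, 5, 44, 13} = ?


Max = 88, Min = 5
Range = 88 - 5 = 83

Range = 83


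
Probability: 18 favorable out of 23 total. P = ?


P = 18/23 = 0.7826

P = 0.7826


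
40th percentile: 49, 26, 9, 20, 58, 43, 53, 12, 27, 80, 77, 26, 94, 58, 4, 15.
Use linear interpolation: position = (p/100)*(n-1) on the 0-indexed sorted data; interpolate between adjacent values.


Sorted: 4, 9, 12, 15, 20, 26, 26, 27, 43, 49, 53, 58, 58, 77, 80, 94
n = 16
Index = 40/100 * 15 = 6.0000
Lower = data[6] = 26, Upper = data[7] = 27
P40 = 26 + 0*(1) = 26.0000

P40 = 26.0000


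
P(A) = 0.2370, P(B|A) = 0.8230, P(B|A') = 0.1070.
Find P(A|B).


P(B) = P(B|A)*P(A) + P(B|A')*P(A')
= 0.8230*0.2370 + 0.1070*0.7630
= 0.195051 + 0.081641 = 0.276692
P(A|B) = 0.195051/0.276692 = 0.7049

P(A|B) = 0.7049


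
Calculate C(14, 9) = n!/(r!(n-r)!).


C(14,9) = 14!/(9! × 5!)
= 87178291200/(362880 × 120)
= 2002

C(14,9) = 2002


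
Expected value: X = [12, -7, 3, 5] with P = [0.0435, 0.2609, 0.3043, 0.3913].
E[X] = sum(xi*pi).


E[X] = 12*0.0435 - 7*0.2609 + 3*0.3043 + 5*0.3913
= 0.5220 - 1.8263 + 0.9129 + 1.9565
= 1.5651

E[X] = 1.5651


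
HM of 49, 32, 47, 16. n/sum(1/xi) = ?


Sum of reciprocals = 1/49 + 1/32 + 1/47 + 1/16 = 0.135435
HM = 4/0.135435 = 29.5345

HM = 29.5345


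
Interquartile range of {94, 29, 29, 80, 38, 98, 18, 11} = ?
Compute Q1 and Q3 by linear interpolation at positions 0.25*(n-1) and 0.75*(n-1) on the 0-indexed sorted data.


Sorted: 11, 18, 29, 29, 38, 80, 94, 98
Q1 (25th %ile) = 26.2500
Q3 (75th %ile) = 83.5000
IQR = 83.5000 - 26.2500 = 57.2500

IQR = 57.2500


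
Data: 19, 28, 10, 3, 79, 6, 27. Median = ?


Sorted: 3, 6, 10, 19, 27, 28, 79
n = 7 (odd)
Middle value = 19

Median = 19


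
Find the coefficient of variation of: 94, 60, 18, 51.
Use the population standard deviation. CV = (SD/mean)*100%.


Mean = 55.7500
SD = 27.0590
CV = (27.0590/55.7500)*100 = 48.5363%

CV = 48.5363%


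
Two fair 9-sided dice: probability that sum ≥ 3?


Total outcomes = 9×9 = 81
Favorable (sum ≥ 3): 80
P = 80/81 = 0.9877

P = 0.9877


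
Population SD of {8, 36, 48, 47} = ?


Mean = 34.7500
Variance = 260.6875
SD = sqrt(260.6875) = 16.1458

SD = 16.1458


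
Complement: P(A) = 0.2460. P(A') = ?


P(not A) = 1 - 0.2460 = 0.7540

P(not A) = 0.7540


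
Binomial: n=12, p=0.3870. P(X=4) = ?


C(12,4) = 495
p^4 = 0.022431
(1-p)^8 = 0.019938
P = 495 * 0.022431 * 0.019938 = 0.2214

P(X=4) = 0.2214


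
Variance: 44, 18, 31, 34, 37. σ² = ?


Mean = 32.8000
Squared deviations: 125.4400, 219.0400, 3.2400, 1.4400, 17.6400
Sum = 366.8000
Variance = 366.8000/5 = 73.3600

Variance = 73.3600


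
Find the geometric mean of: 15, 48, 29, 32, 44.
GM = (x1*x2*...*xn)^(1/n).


Product = 15 × 48 × 29 × 32 × 44 = 29399040
GM = 29399040^(1/5) = 31.1650

GM = 31.1650


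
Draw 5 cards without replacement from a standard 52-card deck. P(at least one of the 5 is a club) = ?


P(at least one) = 1 - P(none)
P(none) = (39/52) × (38/51) × (37/50) × (36/49) × (35/48) = 0.221534
P(at least one) = 1 - 0.221534 = 0.7785

P = 0.7785


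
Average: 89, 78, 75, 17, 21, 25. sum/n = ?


Sum = 89 + 78 + 75 + 17 + 21 + 25 = 305
n = 6
Mean = 305/6 = 50.8333

Mean = 50.8333


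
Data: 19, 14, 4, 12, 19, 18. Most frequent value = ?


Frequencies: 4:1, 12:1, 14:1, 18:1, 19:2
Max frequency = 2
Mode = 19

Mode = 19


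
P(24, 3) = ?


P(24,3) = 24!/21!
= 620448401733239439360000/51090942171709440000
= 12144

P(24,3) = 12144


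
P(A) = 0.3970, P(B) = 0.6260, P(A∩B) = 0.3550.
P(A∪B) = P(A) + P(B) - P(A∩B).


P(A∪B) = 0.3970 + 0.6260 - 0.3550
= 1.0230 - 0.3550
= 0.6680

P(A∪B) = 0.6680


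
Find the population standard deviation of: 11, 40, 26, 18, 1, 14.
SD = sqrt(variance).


Mean = 18.3333
Variance = 150.2222
SD = sqrt(150.2222) = 12.2565

SD = 12.2565


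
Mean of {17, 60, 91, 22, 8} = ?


Sum = 17 + 60 + 91 + 22 + 8 = 198
n = 5
Mean = 198/5 = 39.6000

Mean = 39.6000


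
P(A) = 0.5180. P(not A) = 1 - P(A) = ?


P(not A) = 1 - 0.5180 = 0.4820

P(not A) = 0.4820


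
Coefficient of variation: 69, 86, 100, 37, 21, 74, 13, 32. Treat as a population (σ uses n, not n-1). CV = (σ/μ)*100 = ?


Mean = 54.0000
SD = 30.2242
CV = (30.2242/54.0000)*100 = 55.9707%

CV = 55.9707%


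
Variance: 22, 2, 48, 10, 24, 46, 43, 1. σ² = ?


Mean = 24.5000
Squared deviations: 6.2500, 506.2500, 552.2500, 210.2500, 0.2500, 462.2500, 342.2500, 552.2500
Sum = 2632.0000
Variance = 2632.0000/8 = 329.0000

Variance = 329.0000


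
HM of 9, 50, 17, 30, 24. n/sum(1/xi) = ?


Sum of reciprocals = 1/9 + 1/50 + 1/17 + 1/30 + 1/24 = 0.264935
HM = 5/0.264935 = 18.8726

HM = 18.8726


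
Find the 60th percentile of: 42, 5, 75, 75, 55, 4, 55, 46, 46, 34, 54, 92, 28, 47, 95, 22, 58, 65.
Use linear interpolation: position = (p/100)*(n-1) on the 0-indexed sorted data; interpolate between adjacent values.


Sorted: 4, 5, 22, 28, 34, 42, 46, 46, 47, 54, 55, 55, 58, 65, 75, 75, 92, 95
n = 18
Index = 60/100 * 17 = 10.2000
Lower = data[10] = 55, Upper = data[11] = 55
P60 = 55 + 0.2000*(0) = 55.0000

P60 = 55.0000


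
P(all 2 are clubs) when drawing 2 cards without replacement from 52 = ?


P(all clubs) = (13/52) × (12/51)
= 0.0588

P = 0.0588


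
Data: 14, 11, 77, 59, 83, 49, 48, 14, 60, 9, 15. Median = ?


Sorted: 9, 11, 14, 14, 15, 48, 49, 59, 60, 77, 83
n = 11 (odd)
Middle value = 48

Median = 48


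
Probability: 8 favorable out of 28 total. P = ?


P = 8/28 = 0.2857

P = 0.2857


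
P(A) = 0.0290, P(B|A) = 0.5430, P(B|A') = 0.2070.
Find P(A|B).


P(B) = P(B|A)*P(A) + P(B|A')*P(A')
= 0.5430*0.0290 + 0.2070*0.9710
= 0.015747 + 0.200997 = 0.216744
P(A|B) = 0.015747/0.216744 = 0.0727

P(A|B) = 0.0727


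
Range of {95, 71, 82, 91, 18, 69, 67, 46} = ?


Max = 95, Min = 18
Range = 95 - 18 = 77

Range = 77


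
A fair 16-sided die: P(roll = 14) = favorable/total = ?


Favorable outcomes (roll = 14): 1
Total outcomes = 16
P = 1/16 = 0.0625

P = 0.0625


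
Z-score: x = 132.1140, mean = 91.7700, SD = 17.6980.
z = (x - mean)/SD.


z = (132.1140 - 91.7700)/17.6980
= 40.3440/17.6980
= 2.2796

z = 2.2796


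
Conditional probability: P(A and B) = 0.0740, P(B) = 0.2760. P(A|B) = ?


P(A|B) = 0.0740/0.2760 = 0.2681

P(A|B) = 0.2681


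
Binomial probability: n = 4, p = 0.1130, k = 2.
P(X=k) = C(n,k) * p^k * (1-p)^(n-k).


C(4,2) = 6
p^2 = 0.012769
(1-p)^2 = 0.786769
P = 6 * 0.012769 * 0.786769 = 0.0603

P(X=2) = 0.0603


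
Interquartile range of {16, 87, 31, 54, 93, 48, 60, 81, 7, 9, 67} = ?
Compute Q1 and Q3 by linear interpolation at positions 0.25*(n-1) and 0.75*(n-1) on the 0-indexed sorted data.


Sorted: 7, 9, 16, 31, 48, 54, 60, 67, 81, 87, 93
Q1 (25th %ile) = 23.5000
Q3 (75th %ile) = 74.0000
IQR = 74.0000 - 23.5000 = 50.5000

IQR = 50.5000
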